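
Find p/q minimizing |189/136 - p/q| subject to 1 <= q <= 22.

25/18

Expand x = 189/136 as a continued fraction with the Euclidean algorithm:
  189 = 1*136 + 53, so a_0 = 1.
  136 = 2*53 + 30, so a_1 = 2.
  53 = 1*30 + 23, so a_2 = 1.
  30 = 1*23 + 7, so a_3 = 1.
  23 = 3*7 + 2, so a_4 = 3.
  7 = 3*2 + 1, so a_5 = 3.
  2 = 2*1 + 0, so a_6 = 2.
so x = [1; 2, 1, 1, 3, 3, 2].
Convergents (p_i = a_i*p_{i-1} + p_{i-2}, q_i = a_i*q_{i-1} + q_{i-2} with p_{-2}=0, p_{-1}=1, q_{-2}=1, q_{-1}=0), until the denominator exceeds 22:
  i=0: a_0=1, p_0 = 1*1 + 0 = 1, q_0 = 1*0 + 1 = 1.
  i=1: a_1=2, p_1 = 2*1 + 1 = 3, q_1 = 2*1 + 0 = 2.
  i=2: a_2=1, p_2 = 1*3 + 1 = 4, q_2 = 1*2 + 1 = 3.
  i=3: a_3=1, p_3 = 1*4 + 3 = 7, q_3 = 1*3 + 2 = 5.
  i=4: a_4=3, p_4 = 3*7 + 4 = 25, q_4 = 3*5 + 3 = 18.
  i=5: a_5=3, p_5 = 3*25 + 7 = 82, q_5 = 3*18 + 5 = 59.
q_5 = 59 > 22, so the last convergent with denominator <= 22 is p_4/q_4 = 25/18.
The closest fraction with denominator <= 22 is either p_4/q_4 or the intermediate fraction (k*p_4 + p_3)/(k*q_4 + q_3) with the largest k >= 1 whose denominator stays <= 22; these approach x as k grows, and every other convergent or intermediate fraction in range is farther away.
Largest k: floor((22 - q_3)/q_4) = floor((22 - 5)/18) = 0.
Since k = 0, no intermediate fraction beyond p_4/q_4 has denominator <= 22, so the convergent 25/18 is the closest (its error is |189*18 - 25*136|/(136*18) = 2/2448).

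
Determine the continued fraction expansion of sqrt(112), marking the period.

Write x_i = (sqrt(112) + m_i)/d_i with (m_0, d_0) = (0, 1). a_0 = floor(sqrt(112)) = 10, since 10^2 = 100 <= 112 < 121 = 11^2.
Iterate m_{i+1} = d_i*a_i - m_i, d_{i+1} = (112 - m_{i+1}^2)/d_i, a_{i+1} = floor((a_0 + m_{i+1})/d_{i+1}):
  m_1 = 1*10 - 0 = 10, d_1 = (112 - 10^2)/1 = 12/1 = 12, a_1 = floor((10 + 10)/12) = 1.
  m_2 = 12*1 - 10 = 2, d_2 = (112 - 2^2)/12 = 108/12 = 9, a_2 = floor((10 + 2)/9) = 1.
  m_3 = 9*1 - 2 = 7, d_3 = (112 - 7^2)/9 = 63/9 = 7, a_3 = floor((10 + 7)/7) = 2.
  m_4 = 7*2 - 7 = 7, d_4 = (112 - 7^2)/7 = 63/7 = 9, a_4 = floor((10 + 7)/9) = 1.
  m_5 = 9*1 - 7 = 2, d_5 = (112 - 2^2)/9 = 108/9 = 12, a_5 = floor((10 + 2)/12) = 1.
  m_6 = 12*1 - 2 = 10, d_6 = (112 - 10^2)/12 = 12/12 = 1, a_6 = floor((10 + 10)/1) = 20.
  m_7 = 1*20 - 10 = 10, d_7 = (112 - 10^2)/1 = 12/1 = 12: (m_7, d_7) = (m_1, d_1) = (10, 12), so from here the quotients repeat a_1, ..., a_6; the period length is 6.
Hence the expansion of sqrt(112) is a_0 = 10 followed by the repeating block 1, 1, 2, 1, 1, 20 (period 6).

[10; (1, 1, 2, 1, 1, 20)]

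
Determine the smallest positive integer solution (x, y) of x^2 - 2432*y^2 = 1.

First expand sqrt(2432) as a continued fraction. With x_i = (sqrt(2432) + m_i)/d_i and (m_0, d_0) = (0, 1): a_0 = floor(sqrt(2432)) = 49, since 49^2 = 2401 <= 2432 < 2500 = 50^2.
Iterate m_{i+1} = d_i*a_i - m_i, d_{i+1} = (2432 - m_{i+1}^2)/d_i, a_{i+1} = floor((a_0 + m_{i+1})/d_{i+1}):
  m_1 = 1*49 - 0 = 49, d_1 = (2432 - 49^2)/1 = 31/1 = 31, a_1 = floor((49 + 49)/31) = 3.
  m_2 = 31*3 - 49 = 44, d_2 = (2432 - 44^2)/31 = 496/31 = 16, a_2 = floor((49 + 44)/16) = 5.
  m_3 = 16*5 - 44 = 36, d_3 = (2432 - 36^2)/16 = 1136/16 = 71, a_3 = floor((49 + 36)/71) = 1.
  m_4 = 71*1 - 36 = 35, d_4 = (2432 - 35^2)/71 = 1207/71 = 17, a_4 = floor((49 + 35)/17) = 4.
  m_5 = 17*4 - 35 = 33, d_5 = (2432 - 33^2)/17 = 1343/17 = 79, a_5 = floor((49 + 33)/79) = 1.
  m_6 = 79*1 - 33 = 46, d_6 = (2432 - 46^2)/79 = 316/79 = 4, a_6 = floor((49 + 46)/4) = 23.
  m_7 = 4*23 - 46 = 46, d_7 = (2432 - 46^2)/4 = 316/4 = 79, a_7 = floor((49 + 46)/79) = 1.
  m_8 = 79*1 - 46 = 33, d_8 = (2432 - 33^2)/79 = 1343/79 = 17, a_8 = floor((49 + 33)/17) = 4.
  m_9 = 17*4 - 33 = 35, d_9 = (2432 - 35^2)/17 = 1207/17 = 71, a_9 = floor((49 + 35)/71) = 1.
  m_10 = 71*1 - 35 = 36, d_10 = (2432 - 36^2)/71 = 1136/71 = 16, a_10 = floor((49 + 36)/16) = 5.
  m_11 = 16*5 - 36 = 44, d_11 = (2432 - 44^2)/16 = 496/16 = 31, a_11 = floor((49 + 44)/31) = 3.
  m_12 = 31*3 - 44 = 49, d_12 = (2432 - 49^2)/31 = 31/31 = 1, a_12 = floor((49 + 49)/1) = 98.
  m_13 = 1*98 - 49 = 49, d_13 = (2432 - 49^2)/1 = 31/1 = 31: (m_13, d_13) = (m_1, d_1) = (49, 31), so from here the quotients repeat a_1, ..., a_12; the period length is 12.
So sqrt(2432) = [49; (3, 5, 1, 4, 1, 23, 1, 4, 1, 5, 3, 98)] with period length k = 12.
k is even, so the fundamental solution of x^2 - 2432y^2 = 1 is (p_{k-1}, q_{k-1}) = (p_11, q_11); compute convergents through index 11.
Convergents (p_i = a_i*p_{i-1} + p_{i-2}, q_i = a_i*q_{i-1} + q_{i-2} with p_{-2}=0, p_{-1}=1, q_{-2}=1, q_{-1}=0):
  i=0: a_0=49, p_0 = 49*1 + 0 = 49, q_0 = 49*0 + 1 = 1.
  i=1: a_1=3, p_1 = 3*49 + 1 = 148, q_1 = 3*1 + 0 = 3.
  i=2: a_2=5, p_2 = 5*148 + 49 = 789, q_2 = 5*3 + 1 = 16.
  i=3: a_3=1, p_3 = 1*789 + 148 = 937, q_3 = 1*16 + 3 = 19.
  i=4: a_4=4, p_4 = 4*937 + 789 = 4537, q_4 = 4*19 + 16 = 92.
  i=5: a_5=1, p_5 = 1*4537 + 937 = 5474, q_5 = 1*92 + 19 = 111.
  i=6: a_6=23, p_6 = 23*5474 + 4537 = 130439, q_6 = 23*111 + 92 = 2645.
  i=7: a_7=1, p_7 = 1*130439 + 5474 = 135913, q_7 = 1*2645 + 111 = 2756.
  i=8: a_8=4, p_8 = 4*135913 + 130439 = 674091, q_8 = 4*2756 + 2645 = 13669.
  i=9: a_9=1, p_9 = 1*674091 + 135913 = 810004, q_9 = 1*13669 + 2756 = 16425.
  i=10: a_10=5, p_10 = 5*810004 + 674091 = 4724111, q_10 = 5*16425 + 13669 = 95794.
  i=11: a_11=3, p_11 = 3*4724111 + 810004 = 14982337, q_11 = 3*95794 + 16425 = 303807.
Check: 14982337^2 - 2432*303807^2 = 224470421981569 - 224470421981568 = 1, so (x, y) = (14982337, 303807) solves the equation, and by the theorem it is the least positive solution.

(x, y) = (14982337, 303807)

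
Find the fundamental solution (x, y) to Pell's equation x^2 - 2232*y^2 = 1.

(x, y) = (7937, 168)

First expand sqrt(2232) as a continued fraction. With x_i = (sqrt(2232) + m_i)/d_i and (m_0, d_0) = (0, 1): a_0 = floor(sqrt(2232)) = 47, since 47^2 = 2209 <= 2232 < 2304 = 48^2.
Iterate m_{i+1} = d_i*a_i - m_i, d_{i+1} = (2232 - m_{i+1}^2)/d_i, a_{i+1} = floor((a_0 + m_{i+1})/d_{i+1}):
  m_1 = 1*47 - 0 = 47, d_1 = (2232 - 47^2)/1 = 23/1 = 23, a_1 = floor((47 + 47)/23) = 4.
  m_2 = 23*4 - 47 = 45, d_2 = (2232 - 45^2)/23 = 207/23 = 9, a_2 = floor((47 + 45)/9) = 10.
  m_3 = 9*10 - 45 = 45, d_3 = (2232 - 45^2)/9 = 207/9 = 23, a_3 = floor((47 + 45)/23) = 4.
  m_4 = 23*4 - 45 = 47, d_4 = (2232 - 47^2)/23 = 23/23 = 1, a_4 = floor((47 + 47)/1) = 94.
  m_5 = 1*94 - 47 = 47, d_5 = (2232 - 47^2)/1 = 23/1 = 23: (m_5, d_5) = (m_1, d_1) = (47, 23), so from here the quotients repeat a_1, ..., a_4; the period length is 4.
So sqrt(2232) = [47; (4, 10, 4, 94)] with period length k = 4.
k is even, so the fundamental solution of x^2 - 2232y^2 = 1 is (p_{k-1}, q_{k-1}) = (p_3, q_3); compute convergents through index 3.
Convergents (p_i = a_i*p_{i-1} + p_{i-2}, q_i = a_i*q_{i-1} + q_{i-2} with p_{-2}=0, p_{-1}=1, q_{-2}=1, q_{-1}=0):
  i=0: a_0=47, p_0 = 47*1 + 0 = 47, q_0 = 47*0 + 1 = 1.
  i=1: a_1=4, p_1 = 4*47 + 1 = 189, q_1 = 4*1 + 0 = 4.
  i=2: a_2=10, p_2 = 10*189 + 47 = 1937, q_2 = 10*4 + 1 = 41.
  i=3: a_3=4, p_3 = 4*1937 + 189 = 7937, q_3 = 4*41 + 4 = 168.
Check: 7937^2 - 2232*168^2 = 62995969 - 62995968 = 1, so (x, y) = (7937, 168) solves the equation, and by the theorem it is the least positive solution.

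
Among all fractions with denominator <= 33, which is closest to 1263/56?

Expand x = 1263/56 as a continued fraction with the Euclidean algorithm:
  1263 = 22*56 + 31, so a_0 = 22.
  56 = 1*31 + 25, so a_1 = 1.
  31 = 1*25 + 6, so a_2 = 1.
  25 = 4*6 + 1, so a_3 = 4.
  6 = 6*1 + 0, so a_4 = 6.
so x = [22; 1, 1, 4, 6].
Convergents (p_i = a_i*p_{i-1} + p_{i-2}, q_i = a_i*q_{i-1} + q_{i-2} with p_{-2}=0, p_{-1}=1, q_{-2}=1, q_{-1}=0), until the denominator exceeds 33:
  i=0: a_0=22, p_0 = 22*1 + 0 = 22, q_0 = 22*0 + 1 = 1.
  i=1: a_1=1, p_1 = 1*22 + 1 = 23, q_1 = 1*1 + 0 = 1.
  i=2: a_2=1, p_2 = 1*23 + 22 = 45, q_2 = 1*1 + 1 = 2.
  i=3: a_3=4, p_3 = 4*45 + 23 = 203, q_3 = 4*2 + 1 = 9.
  i=4: a_4=6, p_4 = 6*203 + 45 = 1263, q_4 = 6*9 + 2 = 56.
q_4 = 56 > 33, so the last convergent with denominator <= 33 is p_3/q_3 = 203/9.
The closest fraction with denominator <= 33 is either p_3/q_3 or the intermediate fraction (k*p_3 + p_2)/(k*q_3 + q_2) with the largest k >= 1 whose denominator stays <= 33; these approach x as k grows, and every other convergent or intermediate fraction in range is farther away.
Largest k: floor((33 - q_2)/q_3) = floor((33 - 2)/9) = 3.
That gives (3*203 + 45)/(3*9 + 2) = 654/29.
Compare the errors: |x - 203/9| = |1263*9 - 203*56|/(56*9) = 1/504, and |x - 654/29| = |1263*29 - 654*56|/(56*29) = 3/1624.
Cross-multiplying, 3*504 = 1512 < 1624 = 1*1624, so 3/1624 is smaller: the intermediate fraction 654/29 is closer to x than 203/9.

654/29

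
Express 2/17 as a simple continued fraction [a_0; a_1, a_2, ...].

Run the Euclidean algorithm on 2 and 17; the successive quotients are the partial quotients a_0, a_1, ... (each step inverts the fractional part left over by the previous one):
  2 = 0*17 + 2, so a_0 = 0.
  17 = 8*2 + 1, so a_1 = 8.
  2 = 2*1 + 0, so a_2 = 2.
The remainder reaches 0 after 3 divisions, so the expansion has 3 partial quotients, read off in order.

[0; 8, 2]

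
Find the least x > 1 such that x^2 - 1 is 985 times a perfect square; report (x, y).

(x, y) = (332929, 10608)

First expand sqrt(985) as a continued fraction. With x_i = (sqrt(985) + m_i)/d_i and (m_0, d_0) = (0, 1): a_0 = floor(sqrt(985)) = 31, since 31^2 = 961 <= 985 < 1024 = 32^2.
Iterate m_{i+1} = d_i*a_i - m_i, d_{i+1} = (985 - m_{i+1}^2)/d_i, a_{i+1} = floor((a_0 + m_{i+1})/d_{i+1}):
  m_1 = 1*31 - 0 = 31, d_1 = (985 - 31^2)/1 = 24/1 = 24, a_1 = floor((31 + 31)/24) = 2.
  m_2 = 24*2 - 31 = 17, d_2 = (985 - 17^2)/24 = 696/24 = 29, a_2 = floor((31 + 17)/29) = 1.
  m_3 = 29*1 - 17 = 12, d_3 = (985 - 12^2)/29 = 841/29 = 29, a_3 = floor((31 + 12)/29) = 1.
  m_4 = 29*1 - 12 = 17, d_4 = (985 - 17^2)/29 = 696/29 = 24, a_4 = floor((31 + 17)/24) = 2.
  m_5 = 24*2 - 17 = 31, d_5 = (985 - 31^2)/24 = 24/24 = 1, a_5 = floor((31 + 31)/1) = 62.
  m_6 = 1*62 - 31 = 31, d_6 = (985 - 31^2)/1 = 24/1 = 24: (m_6, d_6) = (m_1, d_1) = (31, 24), so from here the quotients repeat a_1, ..., a_5; the period length is 5.
So sqrt(985) = [31; (2, 1, 1, 2, 62)] with period length k = 5.
k is odd, so (p_{k-1}, q_{k-1}) only solves x^2 - 985y^2 = -1 and the fundamental solution of x^2 - 985y^2 = 1 is (p_{2k-1}, q_{2k-1}) = (p_9, q_9); compute convergents through index 9, running through the period twice.
Convergents (p_i = a_i*p_{i-1} + p_{i-2}, q_i = a_i*q_{i-1} + q_{i-2} with p_{-2}=0, p_{-1}=1, q_{-2}=1, q_{-1}=0):
  i=0: a_0=31, p_0 = 31*1 + 0 = 31, q_0 = 31*0 + 1 = 1.
  i=1: a_1=2, p_1 = 2*31 + 1 = 63, q_1 = 2*1 + 0 = 2.
  i=2: a_2=1, p_2 = 1*63 + 31 = 94, q_2 = 1*2 + 1 = 3.
  i=3: a_3=1, p_3 = 1*94 + 63 = 157, q_3 = 1*3 + 2 = 5.
  i=4: a_4=2, p_4 = 2*157 + 94 = 408, q_4 = 2*5 + 3 = 13.
  i=5: a_5=62, p_5 = 62*408 + 157 = 25453, q_5 = 62*13 + 5 = 811.
  i=6: a_6=2, p_6 = 2*25453 + 408 = 51314, q_6 = 2*811 + 13 = 1635.
  i=7: a_7=1, p_7 = 1*51314 + 25453 = 76767, q_7 = 1*1635 + 811 = 2446.
  i=8: a_8=1, p_8 = 1*76767 + 51314 = 128081, q_8 = 1*2446 + 1635 = 4081.
  i=9: a_9=2, p_9 = 2*128081 + 76767 = 332929, q_9 = 2*4081 + 2446 = 10608.
Indeed p_4^2 - 985*q_4^2 = 166464 - 166465 = -1, not +1.
Check: 332929^2 - 985*10608^2 = 110841719041 - 110841719040 = 1, so (x, y) = (332929, 10608) solves the equation, and by the theorem it is the least positive solution.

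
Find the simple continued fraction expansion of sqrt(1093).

Write x_i = (sqrt(1093) + m_i)/d_i with (m_0, d_0) = (0, 1). a_0 = floor(sqrt(1093)) = 33, since 33^2 = 1089 <= 1093 < 1156 = 34^2.
Iterate m_{i+1} = d_i*a_i - m_i, d_{i+1} = (1093 - m_{i+1}^2)/d_i, a_{i+1} = floor((a_0 + m_{i+1})/d_{i+1}):
  m_1 = 1*33 - 0 = 33, d_1 = (1093 - 33^2)/1 = 4/1 = 4, a_1 = floor((33 + 33)/4) = 16.
  m_2 = 4*16 - 33 = 31, d_2 = (1093 - 31^2)/4 = 132/4 = 33, a_2 = floor((33 + 31)/33) = 1.
  m_3 = 33*1 - 31 = 2, d_3 = (1093 - 2^2)/33 = 1089/33 = 33, a_3 = floor((33 + 2)/33) = 1.
  m_4 = 33*1 - 2 = 31, d_4 = (1093 - 31^2)/33 = 132/33 = 4, a_4 = floor((33 + 31)/4) = 16.
  m_5 = 4*16 - 31 = 33, d_5 = (1093 - 33^2)/4 = 4/4 = 1, a_5 = floor((33 + 33)/1) = 66.
  m_6 = 1*66 - 33 = 33, d_6 = (1093 - 33^2)/1 = 4/1 = 4: (m_6, d_6) = (m_1, d_1) = (33, 4), so from here the quotients repeat a_1, ..., a_5; the period length is 5.
Hence the expansion of sqrt(1093) is a_0 = 33 followed by the repeating block 16, 1, 1, 16, 66 (period 5).

[33; (16, 1, 1, 16, 66)]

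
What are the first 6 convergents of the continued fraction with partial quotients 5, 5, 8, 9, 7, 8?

5/1, 26/5, 213/41, 1943/374, 13814/2659, 112455/21646

Using the convergent recurrence p_i = a_i*p_{i-1} + p_{i-2}, q_i = a_i*q_{i-1} + q_{i-2} with p_{-2}=0, p_{-1}=1, q_{-2}=1, q_{-1}=0:
  i=0: a_0=5, p_0 = 5*1 + 0 = 5, q_0 = 5*0 + 1 = 1.
  i=1: a_1=5, p_1 = 5*5 + 1 = 26, q_1 = 5*1 + 0 = 5.
  i=2: a_2=8, p_2 = 8*26 + 5 = 213, q_2 = 8*5 + 1 = 41.
  i=3: a_3=9, p_3 = 9*213 + 26 = 1943, q_3 = 9*41 + 5 = 374.
  i=4: a_4=7, p_4 = 7*1943 + 213 = 13814, q_4 = 7*374 + 41 = 2659.
  i=5: a_5=8, p_5 = 8*13814 + 1943 = 112455, q_5 = 8*2659 + 374 = 21646.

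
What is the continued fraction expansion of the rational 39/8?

[4; 1, 7]

Run the Euclidean algorithm on 39 and 8; the successive quotients are the partial quotients a_0, a_1, ... (each step inverts the fractional part left over by the previous one):
  39 = 4*8 + 7, so a_0 = 4.
  8 = 1*7 + 1, so a_1 = 1.
  7 = 7*1 + 0, so a_2 = 7.
The remainder reaches 0 after 3 divisions, so the expansion has 3 partial quotients, read off in order.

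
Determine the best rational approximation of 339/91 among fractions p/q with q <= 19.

Expand x = 339/91 as a continued fraction with the Euclidean algorithm:
  339 = 3*91 + 66, so a_0 = 3.
  91 = 1*66 + 25, so a_1 = 1.
  66 = 2*25 + 16, so a_2 = 2.
  25 = 1*16 + 9, so a_3 = 1.
  16 = 1*9 + 7, so a_4 = 1.
  9 = 1*7 + 2, so a_5 = 1.
  7 = 3*2 + 1, so a_6 = 3.
  2 = 2*1 + 0, so a_7 = 2.
so x = [3; 1, 2, 1, 1, 1, 3, 2].
Convergents (p_i = a_i*p_{i-1} + p_{i-2}, q_i = a_i*q_{i-1} + q_{i-2} with p_{-2}=0, p_{-1}=1, q_{-2}=1, q_{-1}=0), until the denominator exceeds 19:
  i=0: a_0=3, p_0 = 3*1 + 0 = 3, q_0 = 3*0 + 1 = 1.
  i=1: a_1=1, p_1 = 1*3 + 1 = 4, q_1 = 1*1 + 0 = 1.
  i=2: a_2=2, p_2 = 2*4 + 3 = 11, q_2 = 2*1 + 1 = 3.
  i=3: a_3=1, p_3 = 1*11 + 4 = 15, q_3 = 1*3 + 1 = 4.
  i=4: a_4=1, p_4 = 1*15 + 11 = 26, q_4 = 1*4 + 3 = 7.
  i=5: a_5=1, p_5 = 1*26 + 15 = 41, q_5 = 1*7 + 4 = 11.
  i=6: a_6=3, p_6 = 3*41 + 26 = 149, q_6 = 3*11 + 7 = 40.
q_6 = 40 > 19, so the last convergent with denominator <= 19 is p_5/q_5 = 41/11.
The closest fraction with denominator <= 19 is either p_5/q_5 or the intermediate fraction (k*p_5 + p_4)/(k*q_5 + q_4) with the largest k >= 1 whose denominator stays <= 19; these approach x as k grows, and every other convergent or intermediate fraction in range is farther away.
Largest k: floor((19 - q_4)/q_5) = floor((19 - 7)/11) = 1.
That gives (1*41 + 26)/(1*11 + 7) = 67/18.
Compare the errors: |x - 41/11| = |339*11 - 41*91|/(91*11) = 2/1001, and |x - 67/18| = |339*18 - 67*91|/(91*18) = 5/1638.
Cross-multiplying, 2*1638 = 3276 < 5005 = 5*1001, so 2/1001 is smaller: the convergent 41/11 is closer to x than 67/18.

41/11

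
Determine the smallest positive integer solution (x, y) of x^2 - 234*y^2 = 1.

First expand sqrt(234) as a continued fraction. With x_i = (sqrt(234) + m_i)/d_i and (m_0, d_0) = (0, 1): a_0 = floor(sqrt(234)) = 15, since 15^2 = 225 <= 234 < 256 = 16^2.
Iterate m_{i+1} = d_i*a_i - m_i, d_{i+1} = (234 - m_{i+1}^2)/d_i, a_{i+1} = floor((a_0 + m_{i+1})/d_{i+1}):
  m_1 = 1*15 - 0 = 15, d_1 = (234 - 15^2)/1 = 9/1 = 9, a_1 = floor((15 + 15)/9) = 3.
  m_2 = 9*3 - 15 = 12, d_2 = (234 - 12^2)/9 = 90/9 = 10, a_2 = floor((15 + 12)/10) = 2.
  m_3 = 10*2 - 12 = 8, d_3 = (234 - 8^2)/10 = 170/10 = 17, a_3 = floor((15 + 8)/17) = 1.
  m_4 = 17*1 - 8 = 9, d_4 = (234 - 9^2)/17 = 153/17 = 9, a_4 = floor((15 + 9)/9) = 2.
  m_5 = 9*2 - 9 = 9, d_5 = (234 - 9^2)/9 = 153/9 = 17, a_5 = floor((15 + 9)/17) = 1.
  m_6 = 17*1 - 9 = 8, d_6 = (234 - 8^2)/17 = 170/17 = 10, a_6 = floor((15 + 8)/10) = 2.
  m_7 = 10*2 - 8 = 12, d_7 = (234 - 12^2)/10 = 90/10 = 9, a_7 = floor((15 + 12)/9) = 3.
  m_8 = 9*3 - 12 = 15, d_8 = (234 - 15^2)/9 = 9/9 = 1, a_8 = floor((15 + 15)/1) = 30.
  m_9 = 1*30 - 15 = 15, d_9 = (234 - 15^2)/1 = 9/1 = 9: (m_9, d_9) = (m_1, d_1) = (15, 9), so from here the quotients repeat a_1, ..., a_8; the period length is 8.
So sqrt(234) = [15; (3, 2, 1, 2, 1, 2, 3, 30)] with period length k = 8.
k is even, so the fundamental solution of x^2 - 234y^2 = 1 is (p_{k-1}, q_{k-1}) = (p_7, q_7); compute convergents through index 7.
Convergents (p_i = a_i*p_{i-1} + p_{i-2}, q_i = a_i*q_{i-1} + q_{i-2} with p_{-2}=0, p_{-1}=1, q_{-2}=1, q_{-1}=0):
  i=0: a_0=15, p_0 = 15*1 + 0 = 15, q_0 = 15*0 + 1 = 1.
  i=1: a_1=3, p_1 = 3*15 + 1 = 46, q_1 = 3*1 + 0 = 3.
  i=2: a_2=2, p_2 = 2*46 + 15 = 107, q_2 = 2*3 + 1 = 7.
  i=3: a_3=1, p_3 = 1*107 + 46 = 153, q_3 = 1*7 + 3 = 10.
  i=4: a_4=2, p_4 = 2*153 + 107 = 413, q_4 = 2*10 + 7 = 27.
  i=5: a_5=1, p_5 = 1*413 + 153 = 566, q_5 = 1*27 + 10 = 37.
  i=6: a_6=2, p_6 = 2*566 + 413 = 1545, q_6 = 2*37 + 27 = 101.
  i=7: a_7=3, p_7 = 3*1545 + 566 = 5201, q_7 = 3*101 + 37 = 340.
Check: 5201^2 - 234*340^2 = 27050401 - 27050400 = 1, so (x, y) = (5201, 340) solves the equation, and by the theorem it is the least positive solution.

(x, y) = (5201, 340)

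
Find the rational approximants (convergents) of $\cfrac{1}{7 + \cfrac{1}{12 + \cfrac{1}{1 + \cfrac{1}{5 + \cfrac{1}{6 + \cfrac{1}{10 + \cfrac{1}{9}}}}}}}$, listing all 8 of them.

0/1, 1/7, 12/85, 13/92, 77/545, 475/3362, 4827/34165, 43918/310847

Using the convergent recurrence p_i = a_i*p_{i-1} + p_{i-2}, q_i = a_i*q_{i-1} + q_{i-2} with p_{-2}=0, p_{-1}=1, q_{-2}=1, q_{-1}=0:
  i=0: a_0=0, p_0 = 0*1 + 0 = 0, q_0 = 0*0 + 1 = 1.
  i=1: a_1=7, p_1 = 7*0 + 1 = 1, q_1 = 7*1 + 0 = 7.
  i=2: a_2=12, p_2 = 12*1 + 0 = 12, q_2 = 12*7 + 1 = 85.
  i=3: a_3=1, p_3 = 1*12 + 1 = 13, q_3 = 1*85 + 7 = 92.
  i=4: a_4=5, p_4 = 5*13 + 12 = 77, q_4 = 5*92 + 85 = 545.
  i=5: a_5=6, p_5 = 6*77 + 13 = 475, q_5 = 6*545 + 92 = 3362.
  i=6: a_6=10, p_6 = 10*475 + 77 = 4827, q_6 = 10*3362 + 545 = 34165.
  i=7: a_7=9, p_7 = 9*4827 + 475 = 43918, q_7 = 9*34165 + 3362 = 310847.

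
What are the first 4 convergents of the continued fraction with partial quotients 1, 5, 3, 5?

1/1, 6/5, 19/16, 101/85

Using the convergent recurrence p_i = a_i*p_{i-1} + p_{i-2}, q_i = a_i*q_{i-1} + q_{i-2} with p_{-2}=0, p_{-1}=1, q_{-2}=1, q_{-1}=0:
  i=0: a_0=1, p_0 = 1*1 + 0 = 1, q_0 = 1*0 + 1 = 1.
  i=1: a_1=5, p_1 = 5*1 + 1 = 6, q_1 = 5*1 + 0 = 5.
  i=2: a_2=3, p_2 = 3*6 + 1 = 19, q_2 = 3*5 + 1 = 16.
  i=3: a_3=5, p_3 = 5*19 + 6 = 101, q_3 = 5*16 + 5 = 85.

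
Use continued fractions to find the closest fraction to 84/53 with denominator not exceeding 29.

46/29

Expand x = 84/53 as a continued fraction with the Euclidean algorithm:
  84 = 1*53 + 31, so a_0 = 1.
  53 = 1*31 + 22, so a_1 = 1.
  31 = 1*22 + 9, so a_2 = 1.
  22 = 2*9 + 4, so a_3 = 2.
  9 = 2*4 + 1, so a_4 = 2.
  4 = 4*1 + 0, so a_5 = 4.
so x = [1; 1, 1, 2, 2, 4].
Convergents (p_i = a_i*p_{i-1} + p_{i-2}, q_i = a_i*q_{i-1} + q_{i-2} with p_{-2}=0, p_{-1}=1, q_{-2}=1, q_{-1}=0), until the denominator exceeds 29:
  i=0: a_0=1, p_0 = 1*1 + 0 = 1, q_0 = 1*0 + 1 = 1.
  i=1: a_1=1, p_1 = 1*1 + 1 = 2, q_1 = 1*1 + 0 = 1.
  i=2: a_2=1, p_2 = 1*2 + 1 = 3, q_2 = 1*1 + 1 = 2.
  i=3: a_3=2, p_3 = 2*3 + 2 = 8, q_3 = 2*2 + 1 = 5.
  i=4: a_4=2, p_4 = 2*8 + 3 = 19, q_4 = 2*5 + 2 = 12.
  i=5: a_5=4, p_5 = 4*19 + 8 = 84, q_5 = 4*12 + 5 = 53.
q_5 = 53 > 29, so the last convergent with denominator <= 29 is p_4/q_4 = 19/12.
The closest fraction with denominator <= 29 is either p_4/q_4 or the intermediate fraction (k*p_4 + p_3)/(k*q_4 + q_3) with the largest k >= 1 whose denominator stays <= 29; these approach x as k grows, and every other convergent or intermediate fraction in range is farther away.
Largest k: floor((29 - q_3)/q_4) = floor((29 - 5)/12) = 2.
That gives (2*19 + 8)/(2*12 + 5) = 46/29.
Compare the errors: |x - 19/12| = |84*12 - 19*53|/(53*12) = 1/636, and |x - 46/29| = |84*29 - 46*53|/(53*29) = 2/1537.
Cross-multiplying, 2*636 = 1272 < 1537 = 1*1537, so 2/1537 is smaller: the intermediate fraction 46/29 is closer to x than 19/12.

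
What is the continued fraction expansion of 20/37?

Run the Euclidean algorithm on 20 and 37; the successive quotients are the partial quotients a_0, a_1, ... (each step inverts the fractional part left over by the previous one):
  20 = 0*37 + 20, so a_0 = 0.
  37 = 1*20 + 17, so a_1 = 1.
  20 = 1*17 + 3, so a_2 = 1.
  17 = 5*3 + 2, so a_3 = 5.
  3 = 1*2 + 1, so a_4 = 1.
  2 = 2*1 + 0, so a_5 = 2.
The remainder reaches 0 after 6 divisions, so the expansion has 6 partial quotients, read off in order.

[0; 1, 1, 5, 1, 2]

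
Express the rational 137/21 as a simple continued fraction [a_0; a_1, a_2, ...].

[6; 1, 1, 10]

Run the Euclidean algorithm on 137 and 21; the successive quotients are the partial quotients a_0, a_1, ... (each step inverts the fractional part left over by the previous one):
  137 = 6*21 + 11, so a_0 = 6.
  21 = 1*11 + 10, so a_1 = 1.
  11 = 1*10 + 1, so a_2 = 1.
  10 = 10*1 + 0, so a_3 = 10.
The remainder reaches 0 after 4 divisions, so the expansion has 4 partial quotients, read off in order.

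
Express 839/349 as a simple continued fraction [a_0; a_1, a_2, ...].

[2; 2, 2, 9, 1, 1, 3]

Run the Euclidean algorithm on 839 and 349; the successive quotients are the partial quotients a_0, a_1, ... (each step inverts the fractional part left over by the previous one):
  839 = 2*349 + 141, so a_0 = 2.
  349 = 2*141 + 67, so a_1 = 2.
  141 = 2*67 + 7, so a_2 = 2.
  67 = 9*7 + 4, so a_3 = 9.
  7 = 1*4 + 3, so a_4 = 1.
  4 = 1*3 + 1, so a_5 = 1.
  3 = 3*1 + 0, so a_6 = 3.
The remainder reaches 0 after 7 divisions, so the expansion has 7 partial quotients, read off in order.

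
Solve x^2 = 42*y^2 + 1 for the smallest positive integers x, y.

First expand sqrt(42) as a continued fraction. With x_i = (sqrt(42) + m_i)/d_i and (m_0, d_0) = (0, 1): a_0 = floor(sqrt(42)) = 6, since 6^2 = 36 <= 42 < 49 = 7^2.
Iterate m_{i+1} = d_i*a_i - m_i, d_{i+1} = (42 - m_{i+1}^2)/d_i, a_{i+1} = floor((a_0 + m_{i+1})/d_{i+1}):
  m_1 = 1*6 - 0 = 6, d_1 = (42 - 6^2)/1 = 6/1 = 6, a_1 = floor((6 + 6)/6) = 2.
  m_2 = 6*2 - 6 = 6, d_2 = (42 - 6^2)/6 = 6/6 = 1, a_2 = floor((6 + 6)/1) = 12.
  m_3 = 1*12 - 6 = 6, d_3 = (42 - 6^2)/1 = 6/1 = 6: (m_3, d_3) = (m_1, d_1) = (6, 6), so from here the quotients repeat a_1, a_2; the period length is 2.
So sqrt(42) = [6; (2, 12)] with period length k = 2.
k is even, so the fundamental solution of x^2 - 42y^2 = 1 is (p_{k-1}, q_{k-1}) = (p_1, q_1); compute convergents through index 1.
Convergents (p_i = a_i*p_{i-1} + p_{i-2}, q_i = a_i*q_{i-1} + q_{i-2} with p_{-2}=0, p_{-1}=1, q_{-2}=1, q_{-1}=0):
  i=0: a_0=6, p_0 = 6*1 + 0 = 6, q_0 = 6*0 + 1 = 1.
  i=1: a_1=2, p_1 = 2*6 + 1 = 13, q_1 = 2*1 + 0 = 2.
Check: 13^2 - 42*2^2 = 169 - 168 = 1, so (x, y) = (13, 2) solves the equation, and by the theorem it is the least positive solution.

(x, y) = (13, 2)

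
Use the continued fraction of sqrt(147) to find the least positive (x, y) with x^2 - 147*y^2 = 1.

First expand sqrt(147) as a continued fraction. With x_i = (sqrt(147) + m_i)/d_i and (m_0, d_0) = (0, 1): a_0 = floor(sqrt(147)) = 12, since 12^2 = 144 <= 147 < 169 = 13^2.
Iterate m_{i+1} = d_i*a_i - m_i, d_{i+1} = (147 - m_{i+1}^2)/d_i, a_{i+1} = floor((a_0 + m_{i+1})/d_{i+1}):
  m_1 = 1*12 - 0 = 12, d_1 = (147 - 12^2)/1 = 3/1 = 3, a_1 = floor((12 + 12)/3) = 8.
  m_2 = 3*8 - 12 = 12, d_2 = (147 - 12^2)/3 = 3/3 = 1, a_2 = floor((12 + 12)/1) = 24.
  m_3 = 1*24 - 12 = 12, d_3 = (147 - 12^2)/1 = 3/1 = 3: (m_3, d_3) = (m_1, d_1) = (12, 3), so from here the quotients repeat a_1, a_2; the period length is 2.
So sqrt(147) = [12; (8, 24)] with period length k = 2.
k is even, so the fundamental solution of x^2 - 147y^2 = 1 is (p_{k-1}, q_{k-1}) = (p_1, q_1); compute convergents through index 1.
Convergents (p_i = a_i*p_{i-1} + p_{i-2}, q_i = a_i*q_{i-1} + q_{i-2} with p_{-2}=0, p_{-1}=1, q_{-2}=1, q_{-1}=0):
  i=0: a_0=12, p_0 = 12*1 + 0 = 12, q_0 = 12*0 + 1 = 1.
  i=1: a_1=8, p_1 = 8*12 + 1 = 97, q_1 = 8*1 + 0 = 8.
Check: 97^2 - 147*8^2 = 9409 - 9408 = 1, so (x, y) = (97, 8) solves the equation, and by the theorem it is the least positive solution.

(x, y) = (97, 8)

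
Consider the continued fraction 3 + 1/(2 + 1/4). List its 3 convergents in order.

Using the convergent recurrence p_i = a_i*p_{i-1} + p_{i-2}, q_i = a_i*q_{i-1} + q_{i-2} with p_{-2}=0, p_{-1}=1, q_{-2}=1, q_{-1}=0:
  i=0: a_0=3, p_0 = 3*1 + 0 = 3, q_0 = 3*0 + 1 = 1.
  i=1: a_1=2, p_1 = 2*3 + 1 = 7, q_1 = 2*1 + 0 = 2.
  i=2: a_2=4, p_2 = 4*7 + 3 = 31, q_2 = 4*2 + 1 = 9.

3/1, 7/2, 31/9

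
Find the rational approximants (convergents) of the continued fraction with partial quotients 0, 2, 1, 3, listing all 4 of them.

Using the convergent recurrence p_i = a_i*p_{i-1} + p_{i-2}, q_i = a_i*q_{i-1} + q_{i-2} with p_{-2}=0, p_{-1}=1, q_{-2}=1, q_{-1}=0:
  i=0: a_0=0, p_0 = 0*1 + 0 = 0, q_0 = 0*0 + 1 = 1.
  i=1: a_1=2, p_1 = 2*0 + 1 = 1, q_1 = 2*1 + 0 = 2.
  i=2: a_2=1, p_2 = 1*1 + 0 = 1, q_2 = 1*2 + 1 = 3.
  i=3: a_3=3, p_3 = 3*1 + 1 = 4, q_3 = 3*3 + 2 = 11.

0/1, 1/2, 1/3, 4/11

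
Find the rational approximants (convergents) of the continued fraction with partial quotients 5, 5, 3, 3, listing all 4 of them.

5/1, 26/5, 83/16, 275/53

Using the convergent recurrence p_i = a_i*p_{i-1} + p_{i-2}, q_i = a_i*q_{i-1} + q_{i-2} with p_{-2}=0, p_{-1}=1, q_{-2}=1, q_{-1}=0:
  i=0: a_0=5, p_0 = 5*1 + 0 = 5, q_0 = 5*0 + 1 = 1.
  i=1: a_1=5, p_1 = 5*5 + 1 = 26, q_1 = 5*1 + 0 = 5.
  i=2: a_2=3, p_2 = 3*26 + 5 = 83, q_2 = 3*5 + 1 = 16.
  i=3: a_3=3, p_3 = 3*83 + 26 = 275, q_3 = 3*16 + 5 = 53.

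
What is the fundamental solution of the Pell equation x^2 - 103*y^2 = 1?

(x, y) = (227528, 22419)

First expand sqrt(103) as a continued fraction. With x_i = (sqrt(103) + m_i)/d_i and (m_0, d_0) = (0, 1): a_0 = floor(sqrt(103)) = 10, since 10^2 = 100 <= 103 < 121 = 11^2.
Iterate m_{i+1} = d_i*a_i - m_i, d_{i+1} = (103 - m_{i+1}^2)/d_i, a_{i+1} = floor((a_0 + m_{i+1})/d_{i+1}):
  m_1 = 1*10 - 0 = 10, d_1 = (103 - 10^2)/1 = 3/1 = 3, a_1 = floor((10 + 10)/3) = 6.
  m_2 = 3*6 - 10 = 8, d_2 = (103 - 8^2)/3 = 39/3 = 13, a_2 = floor((10 + 8)/13) = 1.
  m_3 = 13*1 - 8 = 5, d_3 = (103 - 5^2)/13 = 78/13 = 6, a_3 = floor((10 + 5)/6) = 2.
  m_4 = 6*2 - 5 = 7, d_4 = (103 - 7^2)/6 = 54/6 = 9, a_4 = floor((10 + 7)/9) = 1.
  m_5 = 9*1 - 7 = 2, d_5 = (103 - 2^2)/9 = 99/9 = 11, a_5 = floor((10 + 2)/11) = 1.
  m_6 = 11*1 - 2 = 9, d_6 = (103 - 9^2)/11 = 22/11 = 2, a_6 = floor((10 + 9)/2) = 9.
  m_7 = 2*9 - 9 = 9, d_7 = (103 - 9^2)/2 = 22/2 = 11, a_7 = floor((10 + 9)/11) = 1.
  m_8 = 11*1 - 9 = 2, d_8 = (103 - 2^2)/11 = 99/11 = 9, a_8 = floor((10 + 2)/9) = 1.
  m_9 = 9*1 - 2 = 7, d_9 = (103 - 7^2)/9 = 54/9 = 6, a_9 = floor((10 + 7)/6) = 2.
  m_10 = 6*2 - 7 = 5, d_10 = (103 - 5^2)/6 = 78/6 = 13, a_10 = floor((10 + 5)/13) = 1.
  m_11 = 13*1 - 5 = 8, d_11 = (103 - 8^2)/13 = 39/13 = 3, a_11 = floor((10 + 8)/3) = 6.
  m_12 = 3*6 - 8 = 10, d_12 = (103 - 10^2)/3 = 3/3 = 1, a_12 = floor((10 + 10)/1) = 20.
  m_13 = 1*20 - 10 = 10, d_13 = (103 - 10^2)/1 = 3/1 = 3: (m_13, d_13) = (m_1, d_1) = (10, 3), so from here the quotients repeat a_1, ..., a_12; the period length is 12.
So sqrt(103) = [10; (6, 1, 2, 1, 1, 9, 1, 1, 2, 1, 6, 20)] with period length k = 12.
k is even, so the fundamental solution of x^2 - 103y^2 = 1 is (p_{k-1}, q_{k-1}) = (p_11, q_11); compute convergents through index 11.
Convergents (p_i = a_i*p_{i-1} + p_{i-2}, q_i = a_i*q_{i-1} + q_{i-2} with p_{-2}=0, p_{-1}=1, q_{-2}=1, q_{-1}=0):
  i=0: a_0=10, p_0 = 10*1 + 0 = 10, q_0 = 10*0 + 1 = 1.
  i=1: a_1=6, p_1 = 6*10 + 1 = 61, q_1 = 6*1 + 0 = 6.
  i=2: a_2=1, p_2 = 1*61 + 10 = 71, q_2 = 1*6 + 1 = 7.
  i=3: a_3=2, p_3 = 2*71 + 61 = 203, q_3 = 2*7 + 6 = 20.
  i=4: a_4=1, p_4 = 1*203 + 71 = 274, q_4 = 1*20 + 7 = 27.
  i=5: a_5=1, p_5 = 1*274 + 203 = 477, q_5 = 1*27 + 20 = 47.
  i=6: a_6=9, p_6 = 9*477 + 274 = 4567, q_6 = 9*47 + 27 = 450.
  i=7: a_7=1, p_7 = 1*4567 + 477 = 5044, q_7 = 1*450 + 47 = 497.
  i=8: a_8=1, p_8 = 1*5044 + 4567 = 9611, q_8 = 1*497 + 450 = 947.
  i=9: a_9=2, p_9 = 2*9611 + 5044 = 24266, q_9 = 2*947 + 497 = 2391.
  i=10: a_10=1, p_10 = 1*24266 + 9611 = 33877, q_10 = 1*2391 + 947 = 3338.
  i=11: a_11=6, p_11 = 6*33877 + 24266 = 227528, q_11 = 6*3338 + 2391 = 22419.
Check: 227528^2 - 103*22419^2 = 51768990784 - 51768990783 = 1, so (x, y) = (227528, 22419) solves the equation, and by the theorem it is the least positive solution.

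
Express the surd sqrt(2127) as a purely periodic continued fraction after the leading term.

[46; (8, 2, 1, 2, 30, 2, 1, 2, 8, 92)]

Write x_i = (sqrt(2127) + m_i)/d_i with (m_0, d_0) = (0, 1). a_0 = floor(sqrt(2127)) = 46, since 46^2 = 2116 <= 2127 < 2209 = 47^2.
Iterate m_{i+1} = d_i*a_i - m_i, d_{i+1} = (2127 - m_{i+1}^2)/d_i, a_{i+1} = floor((a_0 + m_{i+1})/d_{i+1}):
  m_1 = 1*46 - 0 = 46, d_1 = (2127 - 46^2)/1 = 11/1 = 11, a_1 = floor((46 + 46)/11) = 8.
  m_2 = 11*8 - 46 = 42, d_2 = (2127 - 42^2)/11 = 363/11 = 33, a_2 = floor((46 + 42)/33) = 2.
  m_3 = 33*2 - 42 = 24, d_3 = (2127 - 24^2)/33 = 1551/33 = 47, a_3 = floor((46 + 24)/47) = 1.
  m_4 = 47*1 - 24 = 23, d_4 = (2127 - 23^2)/47 = 1598/47 = 34, a_4 = floor((46 + 23)/34) = 2.
  m_5 = 34*2 - 23 = 45, d_5 = (2127 - 45^2)/34 = 102/34 = 3, a_5 = floor((46 + 45)/3) = 30.
  m_6 = 3*30 - 45 = 45, d_6 = (2127 - 45^2)/3 = 102/3 = 34, a_6 = floor((46 + 45)/34) = 2.
  m_7 = 34*2 - 45 = 23, d_7 = (2127 - 23^2)/34 = 1598/34 = 47, a_7 = floor((46 + 23)/47) = 1.
  m_8 = 47*1 - 23 = 24, d_8 = (2127 - 24^2)/47 = 1551/47 = 33, a_8 = floor((46 + 24)/33) = 2.
  m_9 = 33*2 - 24 = 42, d_9 = (2127 - 42^2)/33 = 363/33 = 11, a_9 = floor((46 + 42)/11) = 8.
  m_10 = 11*8 - 42 = 46, d_10 = (2127 - 46^2)/11 = 11/11 = 1, a_10 = floor((46 + 46)/1) = 92.
  m_11 = 1*92 - 46 = 46, d_11 = (2127 - 46^2)/1 = 11/1 = 11: (m_11, d_11) = (m_1, d_1) = (46, 11), so from here the quotients repeat a_1, ..., a_10; the period length is 10.
Hence the expansion of sqrt(2127) is a_0 = 46 followed by the repeating block 8, 2, 1, 2, 30, 2, 1, 2, 8, 92 (period 10).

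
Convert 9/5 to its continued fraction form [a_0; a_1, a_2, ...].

Run the Euclidean algorithm on 9 and 5; the successive quotients are the partial quotients a_0, a_1, ... (each step inverts the fractional part left over by the previous one):
  9 = 1*5 + 4, so a_0 = 1.
  5 = 1*4 + 1, so a_1 = 1.
  4 = 4*1 + 0, so a_2 = 4.
The remainder reaches 0 after 3 divisions, so the expansion has 3 partial quotients, read off in order.

[1; 1, 4]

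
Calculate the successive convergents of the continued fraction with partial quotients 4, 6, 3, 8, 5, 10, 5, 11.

4/1, 25/6, 79/19, 657/158, 3364/809, 34297/8248, 174849/42049, 1957636/470787

Using the convergent recurrence p_i = a_i*p_{i-1} + p_{i-2}, q_i = a_i*q_{i-1} + q_{i-2} with p_{-2}=0, p_{-1}=1, q_{-2}=1, q_{-1}=0:
  i=0: a_0=4, p_0 = 4*1 + 0 = 4, q_0 = 4*0 + 1 = 1.
  i=1: a_1=6, p_1 = 6*4 + 1 = 25, q_1 = 6*1 + 0 = 6.
  i=2: a_2=3, p_2 = 3*25 + 4 = 79, q_2 = 3*6 + 1 = 19.
  i=3: a_3=8, p_3 = 8*79 + 25 = 657, q_3 = 8*19 + 6 = 158.
  i=4: a_4=5, p_4 = 5*657 + 79 = 3364, q_4 = 5*158 + 19 = 809.
  i=5: a_5=10, p_5 = 10*3364 + 657 = 34297, q_5 = 10*809 + 158 = 8248.
  i=6: a_6=5, p_6 = 5*34297 + 3364 = 174849, q_6 = 5*8248 + 809 = 42049.
  i=7: a_7=11, p_7 = 11*174849 + 34297 = 1957636, q_7 = 11*42049 + 8248 = 470787.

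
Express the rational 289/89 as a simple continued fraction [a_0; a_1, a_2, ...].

[3; 4, 22]

Run the Euclidean algorithm on 289 and 89; the successive quotients are the partial quotients a_0, a_1, ... (each step inverts the fractional part left over by the previous one):
  289 = 3*89 + 22, so a_0 = 3.
  89 = 4*22 + 1, so a_1 = 4.
  22 = 22*1 + 0, so a_2 = 22.
The remainder reaches 0 after 3 divisions, so the expansion has 3 partial quotients, read off in order.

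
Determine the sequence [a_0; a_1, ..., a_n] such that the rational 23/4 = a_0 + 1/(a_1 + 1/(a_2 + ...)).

[5; 1, 3]

Run the Euclidean algorithm on 23 and 4; the successive quotients are the partial quotients a_0, a_1, ... (each step inverts the fractional part left over by the previous one):
  23 = 5*4 + 3, so a_0 = 5.
  4 = 1*3 + 1, so a_1 = 1.
  3 = 3*1 + 0, so a_2 = 3.
The remainder reaches 0 after 3 divisions, so the expansion has 3 partial quotients, read off in order.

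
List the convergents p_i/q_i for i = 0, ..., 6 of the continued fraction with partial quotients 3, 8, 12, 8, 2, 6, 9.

3/1, 25/8, 303/97, 2449/784, 5201/1665, 33655/10774, 308096/98631

Using the convergent recurrence p_i = a_i*p_{i-1} + p_{i-2}, q_i = a_i*q_{i-1} + q_{i-2} with p_{-2}=0, p_{-1}=1, q_{-2}=1, q_{-1}=0:
  i=0: a_0=3, p_0 = 3*1 + 0 = 3, q_0 = 3*0 + 1 = 1.
  i=1: a_1=8, p_1 = 8*3 + 1 = 25, q_1 = 8*1 + 0 = 8.
  i=2: a_2=12, p_2 = 12*25 + 3 = 303, q_2 = 12*8 + 1 = 97.
  i=3: a_3=8, p_3 = 8*303 + 25 = 2449, q_3 = 8*97 + 8 = 784.
  i=4: a_4=2, p_4 = 2*2449 + 303 = 5201, q_4 = 2*784 + 97 = 1665.
  i=5: a_5=6, p_5 = 6*5201 + 2449 = 33655, q_5 = 6*1665 + 784 = 10774.
  i=6: a_6=9, p_6 = 9*33655 + 5201 = 308096, q_6 = 9*10774 + 1665 = 98631.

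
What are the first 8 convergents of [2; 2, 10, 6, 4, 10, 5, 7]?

Using the convergent recurrence p_i = a_i*p_{i-1} + p_{i-2}, q_i = a_i*q_{i-1} + q_{i-2} with p_{-2}=0, p_{-1}=1, q_{-2}=1, q_{-1}=0:
  i=0: a_0=2, p_0 = 2*1 + 0 = 2, q_0 = 2*0 + 1 = 1.
  i=1: a_1=2, p_1 = 2*2 + 1 = 5, q_1 = 2*1 + 0 = 2.
  i=2: a_2=10, p_2 = 10*5 + 2 = 52, q_2 = 10*2 + 1 = 21.
  i=3: a_3=6, p_3 = 6*52 + 5 = 317, q_3 = 6*21 + 2 = 128.
  i=4: a_4=4, p_4 = 4*317 + 52 = 1320, q_4 = 4*128 + 21 = 533.
  i=5: a_5=10, p_5 = 10*1320 + 317 = 13517, q_5 = 10*533 + 128 = 5458.
  i=6: a_6=5, p_6 = 5*13517 + 1320 = 68905, q_6 = 5*5458 + 533 = 27823.
  i=7: a_7=7, p_7 = 7*68905 + 13517 = 495852, q_7 = 7*27823 + 5458 = 200219.

2/1, 5/2, 52/21, 317/128, 1320/533, 13517/5458, 68905/27823, 495852/200219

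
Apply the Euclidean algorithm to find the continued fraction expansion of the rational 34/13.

[2; 1, 1, 1, 1, 2]

Run the Euclidean algorithm on 34 and 13; the successive quotients are the partial quotients a_0, a_1, ... (each step inverts the fractional part left over by the previous one):
  34 = 2*13 + 8, so a_0 = 2.
  13 = 1*8 + 5, so a_1 = 1.
  8 = 1*5 + 3, so a_2 = 1.
  5 = 1*3 + 2, so a_3 = 1.
  3 = 1*2 + 1, so a_4 = 1.
  2 = 2*1 + 0, so a_5 = 2.
The remainder reaches 0 after 6 divisions, so the expansion has 6 partial quotients, read off in order.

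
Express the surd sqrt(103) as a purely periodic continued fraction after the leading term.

[10; (6, 1, 2, 1, 1, 9, 1, 1, 2, 1, 6, 20)]

Write x_i = (sqrt(103) + m_i)/d_i with (m_0, d_0) = (0, 1). a_0 = floor(sqrt(103)) = 10, since 10^2 = 100 <= 103 < 121 = 11^2.
Iterate m_{i+1} = d_i*a_i - m_i, d_{i+1} = (103 - m_{i+1}^2)/d_i, a_{i+1} = floor((a_0 + m_{i+1})/d_{i+1}):
  m_1 = 1*10 - 0 = 10, d_1 = (103 - 10^2)/1 = 3/1 = 3, a_1 = floor((10 + 10)/3) = 6.
  m_2 = 3*6 - 10 = 8, d_2 = (103 - 8^2)/3 = 39/3 = 13, a_2 = floor((10 + 8)/13) = 1.
  m_3 = 13*1 - 8 = 5, d_3 = (103 - 5^2)/13 = 78/13 = 6, a_3 = floor((10 + 5)/6) = 2.
  m_4 = 6*2 - 5 = 7, d_4 = (103 - 7^2)/6 = 54/6 = 9, a_4 = floor((10 + 7)/9) = 1.
  m_5 = 9*1 - 7 = 2, d_5 = (103 - 2^2)/9 = 99/9 = 11, a_5 = floor((10 + 2)/11) = 1.
  m_6 = 11*1 - 2 = 9, d_6 = (103 - 9^2)/11 = 22/11 = 2, a_6 = floor((10 + 9)/2) = 9.
  m_7 = 2*9 - 9 = 9, d_7 = (103 - 9^2)/2 = 22/2 = 11, a_7 = floor((10 + 9)/11) = 1.
  m_8 = 11*1 - 9 = 2, d_8 = (103 - 2^2)/11 = 99/11 = 9, a_8 = floor((10 + 2)/9) = 1.
  m_9 = 9*1 - 2 = 7, d_9 = (103 - 7^2)/9 = 54/9 = 6, a_9 = floor((10 + 7)/6) = 2.
  m_10 = 6*2 - 7 = 5, d_10 = (103 - 5^2)/6 = 78/6 = 13, a_10 = floor((10 + 5)/13) = 1.
  m_11 = 13*1 - 5 = 8, d_11 = (103 - 8^2)/13 = 39/13 = 3, a_11 = floor((10 + 8)/3) = 6.
  m_12 = 3*6 - 8 = 10, d_12 = (103 - 10^2)/3 = 3/3 = 1, a_12 = floor((10 + 10)/1) = 20.
  m_13 = 1*20 - 10 = 10, d_13 = (103 - 10^2)/1 = 3/1 = 3: (m_13, d_13) = (m_1, d_1) = (10, 3), so from here the quotients repeat a_1, ..., a_12; the period length is 12.
Hence the expansion of sqrt(103) is a_0 = 10 followed by the repeating block 6, 1, 2, 1, 1, 9, 1, 1, 2, 1, 6, 20 (period 12).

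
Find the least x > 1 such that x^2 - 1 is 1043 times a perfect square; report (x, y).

First expand sqrt(1043) as a continued fraction. With x_i = (sqrt(1043) + m_i)/d_i and (m_0, d_0) = (0, 1): a_0 = floor(sqrt(1043)) = 32, since 32^2 = 1024 <= 1043 < 1089 = 33^2.
Iterate m_{i+1} = d_i*a_i - m_i, d_{i+1} = (1043 - m_{i+1}^2)/d_i, a_{i+1} = floor((a_0 + m_{i+1})/d_{i+1}):
  m_1 = 1*32 - 0 = 32, d_1 = (1043 - 32^2)/1 = 19/1 = 19, a_1 = floor((32 + 32)/19) = 3.
  m_2 = 19*3 - 32 = 25, d_2 = (1043 - 25^2)/19 = 418/19 = 22, a_2 = floor((32 + 25)/22) = 2.
  m_3 = 22*2 - 25 = 19, d_3 = (1043 - 19^2)/22 = 682/22 = 31, a_3 = floor((32 + 19)/31) = 1.
  m_4 = 31*1 - 19 = 12, d_4 = (1043 - 12^2)/31 = 899/31 = 29, a_4 = floor((32 + 12)/29) = 1.
  m_5 = 29*1 - 12 = 17, d_5 = (1043 - 17^2)/29 = 754/29 = 26, a_5 = floor((32 + 17)/26) = 1.
  m_6 = 26*1 - 17 = 9, d_6 = (1043 - 9^2)/26 = 962/26 = 37, a_6 = floor((32 + 9)/37) = 1.
  m_7 = 37*1 - 9 = 28, d_7 = (1043 - 28^2)/37 = 259/37 = 7, a_7 = floor((32 + 28)/7) = 8.
  m_8 = 7*8 - 28 = 28, d_8 = (1043 - 28^2)/7 = 259/7 = 37, a_8 = floor((32 + 28)/37) = 1.
  m_9 = 37*1 - 28 = 9, d_9 = (1043 - 9^2)/37 = 962/37 = 26, a_9 = floor((32 + 9)/26) = 1.
  m_10 = 26*1 - 9 = 17, d_10 = (1043 - 17^2)/26 = 754/26 = 29, a_10 = floor((32 + 17)/29) = 1.
  m_11 = 29*1 - 17 = 12, d_11 = (1043 - 12^2)/29 = 899/29 = 31, a_11 = floor((32 + 12)/31) = 1.
  m_12 = 31*1 - 12 = 19, d_12 = (1043 - 19^2)/31 = 682/31 = 22, a_12 = floor((32 + 19)/22) = 2.
  m_13 = 22*2 - 19 = 25, d_13 = (1043 - 25^2)/22 = 418/22 = 19, a_13 = floor((32 + 25)/19) = 3.
  m_14 = 19*3 - 25 = 32, d_14 = (1043 - 32^2)/19 = 19/19 = 1, a_14 = floor((32 + 32)/1) = 64.
  m_15 = 1*64 - 32 = 32, d_15 = (1043 - 32^2)/1 = 19/1 = 19: (m_15, d_15) = (m_1, d_1) = (32, 19), so from here the quotients repeat a_1, ..., a_14; the period length is 14.
So sqrt(1043) = [32; (3, 2, 1, 1, 1, 1, 8, 1, 1, 1, 1, 2, 3, 64)] with period length k = 14.
k is even, so the fundamental solution of x^2 - 1043y^2 = 1 is (p_{k-1}, q_{k-1}) = (p_13, q_13); compute convergents through index 13.
Convergents (p_i = a_i*p_{i-1} + p_{i-2}, q_i = a_i*q_{i-1} + q_{i-2} with p_{-2}=0, p_{-1}=1, q_{-2}=1, q_{-1}=0):
  i=0: a_0=32, p_0 = 32*1 + 0 = 32, q_0 = 32*0 + 1 = 1.
  i=1: a_1=3, p_1 = 3*32 + 1 = 97, q_1 = 3*1 + 0 = 3.
  i=2: a_2=2, p_2 = 2*97 + 32 = 226, q_2 = 2*3 + 1 = 7.
  i=3: a_3=1, p_3 = 1*226 + 97 = 323, q_3 = 1*7 + 3 = 10.
  i=4: a_4=1, p_4 = 1*323 + 226 = 549, q_4 = 1*10 + 7 = 17.
  i=5: a_5=1, p_5 = 1*549 + 323 = 872, q_5 = 1*17 + 10 = 27.
  i=6: a_6=1, p_6 = 1*872 + 549 = 1421, q_6 = 1*27 + 17 = 44.
  i=7: a_7=8, p_7 = 8*1421 + 872 = 12240, q_7 = 8*44 + 27 = 379.
  i=8: a_8=1, p_8 = 1*12240 + 1421 = 13661, q_8 = 1*379 + 44 = 423.
  i=9: a_9=1, p_9 = 1*13661 + 12240 = 25901, q_9 = 1*423 + 379 = 802.
  i=10: a_10=1, p_10 = 1*25901 + 13661 = 39562, q_10 = 1*802 + 423 = 1225.
  i=11: a_11=1, p_11 = 1*39562 + 25901 = 65463, q_11 = 1*1225 + 802 = 2027.
  i=12: a_12=2, p_12 = 2*65463 + 39562 = 170488, q_12 = 2*2027 + 1225 = 5279.
  i=13: a_13=3, p_13 = 3*170488 + 65463 = 576927, q_13 = 3*5279 + 2027 = 17864.
Check: 576927^2 - 1043*17864^2 = 332844763329 - 332844763328 = 1, so (x, y) = (576927, 17864) solves the equation, and by the theorem it is the least positive solution.

(x, y) = (576927, 17864)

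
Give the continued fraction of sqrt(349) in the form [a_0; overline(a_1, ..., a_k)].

Write x_i = (sqrt(349) + m_i)/d_i with (m_0, d_0) = (0, 1). a_0 = floor(sqrt(349)) = 18, since 18^2 = 324 <= 349 < 361 = 19^2.
Iterate m_{i+1} = d_i*a_i - m_i, d_{i+1} = (349 - m_{i+1}^2)/d_i, a_{i+1} = floor((a_0 + m_{i+1})/d_{i+1}):
  m_1 = 1*18 - 0 = 18, d_1 = (349 - 18^2)/1 = 25/1 = 25, a_1 = floor((18 + 18)/25) = 1.
  m_2 = 25*1 - 18 = 7, d_2 = (349 - 7^2)/25 = 300/25 = 12, a_2 = floor((18 + 7)/12) = 2.
  m_3 = 12*2 - 7 = 17, d_3 = (349 - 17^2)/12 = 60/12 = 5, a_3 = floor((18 + 17)/5) = 7.
  m_4 = 5*7 - 17 = 18, d_4 = (349 - 18^2)/5 = 25/5 = 5, a_4 = floor((18 + 18)/5) = 7.
  m_5 = 5*7 - 18 = 17, d_5 = (349 - 17^2)/5 = 60/5 = 12, a_5 = floor((18 + 17)/12) = 2.
  m_6 = 12*2 - 17 = 7, d_6 = (349 - 7^2)/12 = 300/12 = 25, a_6 = floor((18 + 7)/25) = 1.
  m_7 = 25*1 - 7 = 18, d_7 = (349 - 18^2)/25 = 25/25 = 1, a_7 = floor((18 + 18)/1) = 36.
  m_8 = 1*36 - 18 = 18, d_8 = (349 - 18^2)/1 = 25/1 = 25: (m_8, d_8) = (m_1, d_1) = (18, 25), so from here the quotients repeat a_1, ..., a_7; the period length is 7.
Hence the expansion of sqrt(349) is a_0 = 18 followed by the repeating block 1, 2, 7, 7, 2, 1, 36 (period 7).

[18; overline(1, 2, 7, 7, 2, 1, 36)]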